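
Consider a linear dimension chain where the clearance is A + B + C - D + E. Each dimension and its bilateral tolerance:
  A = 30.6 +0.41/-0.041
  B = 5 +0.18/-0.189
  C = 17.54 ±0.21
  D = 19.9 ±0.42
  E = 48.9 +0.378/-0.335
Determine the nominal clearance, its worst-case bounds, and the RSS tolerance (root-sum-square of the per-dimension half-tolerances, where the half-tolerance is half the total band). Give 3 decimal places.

nominal=82.140 wc=[80.945,83.738] rss=0.658

Stack each dimension's contribution:
  +A: nom +30.600 → Σnom=30.600; wc +0.410/-0.041 → slack +0.410/-0.041; half-tol=0.225, Σhalf²=0.050850
  +B: nom +5.000 → Σnom=35.600; wc +0.180/-0.189 → slack +0.590/-0.230; half-tol=0.184, Σhalf²=0.084890
  +C: nom +17.540 → Σnom=53.140; wc +0.210/-0.210 → slack +0.800/-0.440; half-tol=0.210, Σhalf²=0.128990
  -D: nom -19.900 → Σnom=33.240; wc +0.420/-0.420 → slack +1.220/-0.860; half-tol=0.420, Σhalf²=0.305390
  +E: nom +48.900 → Σnom=82.140; wc +0.378/-0.335 → slack +1.598/-1.195; half-tol=0.357, Σhalf²=0.432483
Nominal = 82.140. Worst-case = [82.140 - 1.195, 82.140 + 1.598] = [80.945, 83.738]. RSS = √0.432483 = 0.658.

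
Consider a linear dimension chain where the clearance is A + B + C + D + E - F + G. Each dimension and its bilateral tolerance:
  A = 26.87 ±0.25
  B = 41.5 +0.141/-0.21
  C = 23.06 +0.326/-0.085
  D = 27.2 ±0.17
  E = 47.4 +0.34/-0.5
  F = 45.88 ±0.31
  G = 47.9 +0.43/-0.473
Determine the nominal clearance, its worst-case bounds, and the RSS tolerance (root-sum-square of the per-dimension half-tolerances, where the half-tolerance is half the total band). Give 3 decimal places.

Stack each dimension's contribution:
  +A: nom +26.870 → Σnom=26.870; wc +0.250/-0.250 → slack +0.250/-0.250; half-tol=0.250, Σhalf²=0.062500
  +B: nom +41.500 → Σnom=68.370; wc +0.141/-0.210 → slack +0.391/-0.460; half-tol=0.175, Σhalf²=0.093300
  +C: nom +23.060 → Σnom=91.430; wc +0.326/-0.085 → slack +0.717/-0.545; half-tol=0.206, Σhalf²=0.135530
  +D: nom +27.200 → Σnom=118.630; wc +0.170/-0.170 → slack +0.887/-0.715; half-tol=0.170, Σhalf²=0.164431
  +E: nom +47.400 → Σnom=166.030; wc +0.340/-0.500 → slack +1.227/-1.215; half-tol=0.420, Σhalf²=0.340831
  -F: nom -45.880 → Σnom=120.150; wc +0.310/-0.310 → slack +1.537/-1.525; half-tol=0.310, Σhalf²=0.436931
  +G: nom +47.900 → Σnom=168.050; wc +0.430/-0.473 → slack +1.967/-1.998; half-tol=0.452, Σhalf²=0.640783
Nominal = 168.050. Worst-case = [168.050 - 1.998, 168.050 + 1.967] = [166.052, 170.017]. RSS = √0.640783 = 0.800.

nominal=168.050 wc=[166.052,170.017] rss=0.800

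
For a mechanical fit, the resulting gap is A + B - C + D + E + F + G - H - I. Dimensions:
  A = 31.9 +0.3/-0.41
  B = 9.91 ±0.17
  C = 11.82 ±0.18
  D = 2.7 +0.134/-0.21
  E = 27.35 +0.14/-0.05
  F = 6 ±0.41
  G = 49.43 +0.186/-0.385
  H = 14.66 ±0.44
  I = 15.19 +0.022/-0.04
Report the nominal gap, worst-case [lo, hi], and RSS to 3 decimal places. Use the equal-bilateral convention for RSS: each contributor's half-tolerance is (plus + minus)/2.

nominal=85.620 wc=[83.343,87.620] rss=0.819

Stack each dimension's contribution:
  +A: nom +31.900 → Σnom=31.900; wc +0.300/-0.410 → slack +0.300/-0.410; half-tol=0.355, Σhalf²=0.126025
  +B: nom +9.910 → Σnom=41.810; wc +0.170/-0.170 → slack +0.470/-0.580; half-tol=0.170, Σhalf²=0.154925
  -C: nom -11.820 → Σnom=29.990; wc +0.180/-0.180 → slack +0.650/-0.760; half-tol=0.180, Σhalf²=0.187325
  +D: nom +2.700 → Σnom=32.690; wc +0.134/-0.210 → slack +0.784/-0.970; half-tol=0.172, Σhalf²=0.216909
  +E: nom +27.350 → Σnom=60.040; wc +0.140/-0.050 → slack +0.924/-1.020; half-tol=0.095, Σhalf²=0.225934
  +F: nom +6.000 → Σnom=66.040; wc +0.410/-0.410 → slack +1.334/-1.430; half-tol=0.410, Σhalf²=0.394034
  +G: nom +49.430 → Σnom=115.470; wc +0.186/-0.385 → slack +1.520/-1.815; half-tol=0.285, Σhalf²=0.475544
  -H: nom -14.660 → Σnom=100.810; wc +0.440/-0.440 → slack +1.960/-2.255; half-tol=0.440, Σhalf²=0.669144
  -I: nom -15.190 → Σnom=85.620; wc +0.040/-0.022 → slack +2.000/-2.277; half-tol=0.031, Σhalf²=0.670105
Nominal = 85.620. Worst-case = [85.620 - 2.277, 85.620 + 2.000] = [83.343, 87.620]. RSS = √0.670105 = 0.819.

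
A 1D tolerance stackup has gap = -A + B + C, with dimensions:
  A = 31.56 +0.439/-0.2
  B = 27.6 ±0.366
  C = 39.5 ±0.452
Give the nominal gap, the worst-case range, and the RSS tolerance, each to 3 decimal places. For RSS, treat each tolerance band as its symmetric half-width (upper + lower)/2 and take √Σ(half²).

Stack each dimension's contribution:
  -A: nom -31.560 → Σnom=-31.560; wc +0.200/-0.439 → slack +0.200/-0.439; half-tol=0.320, Σhalf²=0.102080
  +B: nom +27.600 → Σnom=-3.960; wc +0.366/-0.366 → slack +0.566/-0.805; half-tol=0.366, Σhalf²=0.236036
  +C: nom +39.500 → Σnom=35.540; wc +0.452/-0.452 → slack +1.018/-1.257; half-tol=0.452, Σhalf²=0.440340
Nominal = 35.540. Worst-case = [35.540 - 1.257, 35.540 + 1.018] = [34.283, 36.558]. RSS = √0.440340 = 0.664.

nominal=35.540 wc=[34.283,36.558] rss=0.664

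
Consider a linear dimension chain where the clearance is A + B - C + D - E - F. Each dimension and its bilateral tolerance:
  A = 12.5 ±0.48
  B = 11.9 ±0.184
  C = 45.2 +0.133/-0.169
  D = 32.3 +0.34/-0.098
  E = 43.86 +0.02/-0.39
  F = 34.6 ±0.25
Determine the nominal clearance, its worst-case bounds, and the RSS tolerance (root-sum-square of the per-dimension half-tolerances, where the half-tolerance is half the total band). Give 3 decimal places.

Stack each dimension's contribution:
  +A: nom +12.500 → Σnom=12.500; wc +0.480/-0.480 → slack +0.480/-0.480; half-tol=0.480, Σhalf²=0.230400
  +B: nom +11.900 → Σnom=24.400; wc +0.184/-0.184 → slack +0.664/-0.664; half-tol=0.184, Σhalf²=0.264256
  -C: nom -45.200 → Σnom=-20.800; wc +0.169/-0.133 → slack +0.833/-0.797; half-tol=0.151, Σhalf²=0.287057
  +D: nom +32.300 → Σnom=11.500; wc +0.340/-0.098 → slack +1.173/-0.895; half-tol=0.219, Σhalf²=0.335018
  -E: nom -43.860 → Σnom=-32.360; wc +0.390/-0.020 → slack +1.563/-0.915; half-tol=0.205, Σhalf²=0.377043
  -F: nom -34.600 → Σnom=-66.960; wc +0.250/-0.250 → slack +1.813/-1.165; half-tol=0.250, Σhalf²=0.439543
Nominal = -66.960. Worst-case = [-66.960 - 1.165, -66.960 + 1.813] = [-68.125, -65.147]. RSS = √0.439543 = 0.663.

nominal=-66.960 wc=[-68.125,-65.147] rss=0.663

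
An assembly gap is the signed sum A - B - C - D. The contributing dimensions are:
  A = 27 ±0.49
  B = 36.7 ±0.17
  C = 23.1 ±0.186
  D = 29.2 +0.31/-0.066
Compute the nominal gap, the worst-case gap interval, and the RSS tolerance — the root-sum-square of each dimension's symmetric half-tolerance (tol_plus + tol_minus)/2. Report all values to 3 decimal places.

nominal=-62.000 wc=[-63.156,-61.088] rss=0.582

Stack each dimension's contribution:
  +A: nom +27.000 → Σnom=27.000; wc +0.490/-0.490 → slack +0.490/-0.490; half-tol=0.490, Σhalf²=0.240100
  -B: nom -36.700 → Σnom=-9.700; wc +0.170/-0.170 → slack +0.660/-0.660; half-tol=0.170, Σhalf²=0.269000
  -C: nom -23.100 → Σnom=-32.800; wc +0.186/-0.186 → slack +0.846/-0.846; half-tol=0.186, Σhalf²=0.303596
  -D: nom -29.200 → Σnom=-62.000; wc +0.066/-0.310 → slack +0.912/-1.156; half-tol=0.188, Σhalf²=0.338940
Nominal = -62.000. Worst-case = [-62.000 - 1.156, -62.000 + 0.912] = [-63.156, -61.088]. RSS = √0.338940 = 0.582.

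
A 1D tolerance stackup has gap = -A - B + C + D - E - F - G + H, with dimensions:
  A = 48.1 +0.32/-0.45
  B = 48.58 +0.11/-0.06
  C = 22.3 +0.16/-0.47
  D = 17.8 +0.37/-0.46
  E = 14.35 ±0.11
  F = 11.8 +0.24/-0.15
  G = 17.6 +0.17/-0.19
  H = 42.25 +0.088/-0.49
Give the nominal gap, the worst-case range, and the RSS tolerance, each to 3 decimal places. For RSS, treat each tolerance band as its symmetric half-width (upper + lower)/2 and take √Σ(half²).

nominal=-58.080 wc=[-60.450,-56.502] rss=0.770

Stack each dimension's contribution:
  -A: nom -48.100 → Σnom=-48.100; wc +0.450/-0.320 → slack +0.450/-0.320; half-tol=0.385, Σhalf²=0.148225
  -B: nom -48.580 → Σnom=-96.680; wc +0.060/-0.110 → slack +0.510/-0.430; half-tol=0.085, Σhalf²=0.155450
  +C: nom +22.300 → Σnom=-74.380; wc +0.160/-0.470 → slack +0.670/-0.900; half-tol=0.315, Σhalf²=0.254675
  +D: nom +17.800 → Σnom=-56.580; wc +0.370/-0.460 → slack +1.040/-1.360; half-tol=0.415, Σhalf²=0.426900
  -E: nom -14.350 → Σnom=-70.930; wc +0.110/-0.110 → slack +1.150/-1.470; half-tol=0.110, Σhalf²=0.439000
  -F: nom -11.800 → Σnom=-82.730; wc +0.150/-0.240 → slack +1.300/-1.710; half-tol=0.195, Σhalf²=0.477025
  -G: nom -17.600 → Σnom=-100.330; wc +0.190/-0.170 → slack +1.490/-1.880; half-tol=0.180, Σhalf²=0.509425
  +H: nom +42.250 → Σnom=-58.080; wc +0.088/-0.490 → slack +1.578/-2.370; half-tol=0.289, Σhalf²=0.592946
Nominal = -58.080. Worst-case = [-58.080 - 2.370, -58.080 + 1.578] = [-60.450, -56.502]. RSS = √0.592946 = 0.770.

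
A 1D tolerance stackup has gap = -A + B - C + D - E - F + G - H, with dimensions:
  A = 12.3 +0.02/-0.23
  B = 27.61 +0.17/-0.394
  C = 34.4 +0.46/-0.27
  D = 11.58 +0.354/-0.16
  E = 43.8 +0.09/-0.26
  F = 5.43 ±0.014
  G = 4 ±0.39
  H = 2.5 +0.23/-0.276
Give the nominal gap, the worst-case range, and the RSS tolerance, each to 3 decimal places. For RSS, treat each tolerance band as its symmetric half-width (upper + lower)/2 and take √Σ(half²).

nominal=-55.240 wc=[-56.998,-53.276] rss=0.736

Stack each dimension's contribution:
  -A: nom -12.300 → Σnom=-12.300; wc +0.230/-0.020 → slack +0.230/-0.020; half-tol=0.125, Σhalf²=0.015625
  +B: nom +27.610 → Σnom=15.310; wc +0.170/-0.394 → slack +0.400/-0.414; half-tol=0.282, Σhalf²=0.095149
  -C: nom -34.400 → Σnom=-19.090; wc +0.270/-0.460 → slack +0.670/-0.874; half-tol=0.365, Σhalf²=0.228374
  +D: nom +11.580 → Σnom=-7.510; wc +0.354/-0.160 → slack +1.024/-1.034; half-tol=0.257, Σhalf²=0.294423
  -E: nom -43.800 → Σnom=-51.310; wc +0.260/-0.090 → slack +1.284/-1.124; half-tol=0.175, Σhalf²=0.325048
  -F: nom -5.430 → Σnom=-56.740; wc +0.014/-0.014 → slack +1.298/-1.138; half-tol=0.014, Σhalf²=0.325244
  +G: nom +4.000 → Σnom=-52.740; wc +0.390/-0.390 → slack +1.688/-1.528; half-tol=0.390, Σhalf²=0.477344
  -H: nom -2.500 → Σnom=-55.240; wc +0.276/-0.230 → slack +1.964/-1.758; half-tol=0.253, Σhalf²=0.541353
Nominal = -55.240. Worst-case = [-55.240 - 1.758, -55.240 + 1.964] = [-56.998, -53.276]. RSS = √0.541353 = 0.736.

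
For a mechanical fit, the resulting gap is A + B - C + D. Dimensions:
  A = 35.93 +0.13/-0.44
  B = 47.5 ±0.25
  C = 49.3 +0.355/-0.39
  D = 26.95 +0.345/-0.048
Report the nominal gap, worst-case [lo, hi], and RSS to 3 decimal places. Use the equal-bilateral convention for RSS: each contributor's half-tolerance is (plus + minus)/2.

nominal=61.080 wc=[59.987,62.195] rss=0.567

Stack each dimension's contribution:
  +A: nom +35.930 → Σnom=35.930; wc +0.130/-0.440 → slack +0.130/-0.440; half-tol=0.285, Σhalf²=0.081225
  +B: nom +47.500 → Σnom=83.430; wc +0.250/-0.250 → slack +0.380/-0.690; half-tol=0.250, Σhalf²=0.143725
  -C: nom -49.300 → Σnom=34.130; wc +0.390/-0.355 → slack +0.770/-1.045; half-tol=0.372, Σhalf²=0.282481
  +D: nom +26.950 → Σnom=61.080; wc +0.345/-0.048 → slack +1.115/-1.093; half-tol=0.196, Σhalf²=0.321094
Nominal = 61.080. Worst-case = [61.080 - 1.093, 61.080 + 1.115] = [59.987, 62.195]. RSS = √0.321094 = 0.567.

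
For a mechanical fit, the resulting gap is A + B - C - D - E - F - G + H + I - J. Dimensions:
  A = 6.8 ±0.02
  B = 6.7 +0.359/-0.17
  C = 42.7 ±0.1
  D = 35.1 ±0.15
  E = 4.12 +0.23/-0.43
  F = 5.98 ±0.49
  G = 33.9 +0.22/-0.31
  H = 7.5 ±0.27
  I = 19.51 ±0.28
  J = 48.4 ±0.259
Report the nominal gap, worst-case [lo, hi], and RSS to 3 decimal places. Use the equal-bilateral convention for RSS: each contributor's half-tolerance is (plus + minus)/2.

Stack each dimension's contribution:
  +A: nom +6.800 → Σnom=6.800; wc +0.020/-0.020 → slack +0.020/-0.020; half-tol=0.020, Σhalf²=0.000400
  +B: nom +6.700 → Σnom=13.500; wc +0.359/-0.170 → slack +0.379/-0.190; half-tol=0.265, Σhalf²=0.070360
  -C: nom -42.700 → Σnom=-29.200; wc +0.100/-0.100 → slack +0.479/-0.290; half-tol=0.100, Σhalf²=0.080360
  -D: nom -35.100 → Σnom=-64.300; wc +0.150/-0.150 → slack +0.629/-0.440; half-tol=0.150, Σhalf²=0.102860
  -E: nom -4.120 → Σnom=-68.420; wc +0.430/-0.230 → slack +1.059/-0.670; half-tol=0.330, Σhalf²=0.211760
  -F: nom -5.980 → Σnom=-74.400; wc +0.490/-0.490 → slack +1.549/-1.160; half-tol=0.490, Σhalf²=0.451860
  -G: nom -33.900 → Σnom=-108.300; wc +0.310/-0.220 → slack +1.859/-1.380; half-tol=0.265, Σhalf²=0.522085
  +H: nom +7.500 → Σnom=-100.800; wc +0.270/-0.270 → slack +2.129/-1.650; half-tol=0.270, Σhalf²=0.594985
  +I: nom +19.510 → Σnom=-81.290; wc +0.280/-0.280 → slack +2.409/-1.930; half-tol=0.280, Σhalf²=0.673385
  -J: nom -48.400 → Σnom=-129.690; wc +0.259/-0.259 → slack +2.668/-2.189; half-tol=0.259, Σhalf²=0.740466
Nominal = -129.690. Worst-case = [-129.690 - 2.189, -129.690 + 2.668] = [-131.879, -127.022]. RSS = √0.740466 = 0.861.

nominal=-129.690 wc=[-131.879,-127.022] rss=0.861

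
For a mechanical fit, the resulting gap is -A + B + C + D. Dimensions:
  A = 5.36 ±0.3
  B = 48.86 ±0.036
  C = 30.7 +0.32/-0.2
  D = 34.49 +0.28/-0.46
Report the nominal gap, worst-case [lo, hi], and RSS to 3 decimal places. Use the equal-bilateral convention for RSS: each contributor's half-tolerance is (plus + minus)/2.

nominal=108.690 wc=[107.694,109.626] rss=0.544

Stack each dimension's contribution:
  -A: nom -5.360 → Σnom=-5.360; wc +0.300/-0.300 → slack +0.300/-0.300; half-tol=0.300, Σhalf²=0.090000
  +B: nom +48.860 → Σnom=43.500; wc +0.036/-0.036 → slack +0.336/-0.336; half-tol=0.036, Σhalf²=0.091296
  +C: nom +30.700 → Σnom=74.200; wc +0.320/-0.200 → slack +0.656/-0.536; half-tol=0.260, Σhalf²=0.158896
  +D: nom +34.490 → Σnom=108.690; wc +0.280/-0.460 → slack +0.936/-0.996; half-tol=0.370, Σhalf²=0.295796
Nominal = 108.690. Worst-case = [108.690 - 0.996, 108.690 + 0.936] = [107.694, 109.626]. RSS = √0.295796 = 0.544.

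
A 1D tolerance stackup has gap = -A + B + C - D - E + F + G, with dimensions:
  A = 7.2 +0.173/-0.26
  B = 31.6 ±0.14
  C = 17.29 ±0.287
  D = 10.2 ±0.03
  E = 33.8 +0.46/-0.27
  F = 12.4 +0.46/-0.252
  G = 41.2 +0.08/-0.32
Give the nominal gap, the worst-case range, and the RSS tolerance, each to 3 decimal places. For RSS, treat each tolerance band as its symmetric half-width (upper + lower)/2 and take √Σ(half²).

nominal=51.290 wc=[49.628,52.817] rss=0.671

Stack each dimension's contribution:
  -A: nom -7.200 → Σnom=-7.200; wc +0.260/-0.173 → slack +0.260/-0.173; half-tol=0.216, Σhalf²=0.046872
  +B: nom +31.600 → Σnom=24.400; wc +0.140/-0.140 → slack +0.400/-0.313; half-tol=0.140, Σhalf²=0.066472
  +C: nom +17.290 → Σnom=41.690; wc +0.287/-0.287 → slack +0.687/-0.600; half-tol=0.287, Σhalf²=0.148841
  -D: nom -10.200 → Σnom=31.490; wc +0.030/-0.030 → slack +0.717/-0.630; half-tol=0.030, Σhalf²=0.149741
  -E: nom -33.800 → Σnom=-2.310; wc +0.270/-0.460 → slack +0.987/-1.090; half-tol=0.365, Σhalf²=0.282966
  +F: nom +12.400 → Σnom=10.090; wc +0.460/-0.252 → slack +1.447/-1.342; half-tol=0.356, Σhalf²=0.409702
  +G: nom +41.200 → Σnom=51.290; wc +0.080/-0.320 → slack +1.527/-1.662; half-tol=0.200, Σhalf²=0.449702
Nominal = 51.290. Worst-case = [51.290 - 1.662, 51.290 + 1.527] = [49.628, 52.817]. RSS = √0.449702 = 0.671.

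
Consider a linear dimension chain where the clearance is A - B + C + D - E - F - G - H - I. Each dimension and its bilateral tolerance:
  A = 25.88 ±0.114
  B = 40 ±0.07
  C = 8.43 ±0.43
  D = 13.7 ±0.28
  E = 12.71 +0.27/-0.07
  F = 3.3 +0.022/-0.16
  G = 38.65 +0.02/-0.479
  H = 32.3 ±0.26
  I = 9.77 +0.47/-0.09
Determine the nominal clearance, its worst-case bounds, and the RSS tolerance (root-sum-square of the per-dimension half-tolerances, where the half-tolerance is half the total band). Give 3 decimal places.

nominal=-88.720 wc=[-90.656,-86.767] rss=0.726

Stack each dimension's contribution:
  +A: nom +25.880 → Σnom=25.880; wc +0.114/-0.114 → slack +0.114/-0.114; half-tol=0.114, Σhalf²=0.012996
  -B: nom -40.000 → Σnom=-14.120; wc +0.070/-0.070 → slack +0.184/-0.184; half-tol=0.070, Σhalf²=0.017896
  +C: nom +8.430 → Σnom=-5.690; wc +0.430/-0.430 → slack +0.614/-0.614; half-tol=0.430, Σhalf²=0.202796
  +D: nom +13.700 → Σnom=8.010; wc +0.280/-0.280 → slack +0.894/-0.894; half-tol=0.280, Σhalf²=0.281196
  -E: nom -12.710 → Σnom=-4.700; wc +0.070/-0.270 → slack +0.964/-1.164; half-tol=0.170, Σhalf²=0.310096
  -F: nom -3.300 → Σnom=-8.000; wc +0.160/-0.022 → slack +1.124/-1.186; half-tol=0.091, Σhalf²=0.318377
  -G: nom -38.650 → Σnom=-46.650; wc +0.479/-0.020 → slack +1.603/-1.206; half-tol=0.249, Σhalf²=0.380627
  -H: nom -32.300 → Σnom=-78.950; wc +0.260/-0.260 → slack +1.863/-1.466; half-tol=0.260, Σhalf²=0.448227
  -I: nom -9.770 → Σnom=-88.720; wc +0.090/-0.470 → slack +1.953/-1.936; half-tol=0.280, Σhalf²=0.526627
Nominal = -88.720. Worst-case = [-88.720 - 1.936, -88.720 + 1.953] = [-90.656, -86.767]. RSS = √0.526627 = 0.726.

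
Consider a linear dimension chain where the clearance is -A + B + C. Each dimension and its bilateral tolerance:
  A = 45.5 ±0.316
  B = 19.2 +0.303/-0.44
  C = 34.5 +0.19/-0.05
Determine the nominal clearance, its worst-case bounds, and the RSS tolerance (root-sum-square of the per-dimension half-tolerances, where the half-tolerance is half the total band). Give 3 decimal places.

Stack each dimension's contribution:
  -A: nom -45.500 → Σnom=-45.500; wc +0.316/-0.316 → slack +0.316/-0.316; half-tol=0.316, Σhalf²=0.099856
  +B: nom +19.200 → Σnom=-26.300; wc +0.303/-0.440 → slack +0.619/-0.756; half-tol=0.371, Σhalf²=0.237868
  +C: nom +34.500 → Σnom=8.200; wc +0.190/-0.050 → slack +0.809/-0.806; half-tol=0.120, Σhalf²=0.252268
Nominal = 8.200. Worst-case = [8.200 - 0.806, 8.200 + 0.809] = [7.394, 9.009]. RSS = √0.252268 = 0.502.

nominal=8.200 wc=[7.394,9.009] rss=0.502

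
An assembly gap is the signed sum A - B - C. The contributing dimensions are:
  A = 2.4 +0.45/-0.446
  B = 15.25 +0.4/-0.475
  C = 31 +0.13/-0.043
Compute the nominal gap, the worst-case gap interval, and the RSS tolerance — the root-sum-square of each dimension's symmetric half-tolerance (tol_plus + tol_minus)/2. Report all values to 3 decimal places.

nominal=-43.850 wc=[-44.826,-42.882] rss=0.632

Stack each dimension's contribution:
  +A: nom +2.400 → Σnom=2.400; wc +0.450/-0.446 → slack +0.450/-0.446; half-tol=0.448, Σhalf²=0.200704
  -B: nom -15.250 → Σnom=-12.850; wc +0.475/-0.400 → slack +0.925/-0.846; half-tol=0.438, Σhalf²=0.392110
  -C: nom -31.000 → Σnom=-43.850; wc +0.043/-0.130 → slack +0.968/-0.976; half-tol=0.086, Σhalf²=0.399593
Nominal = -43.850. Worst-case = [-43.850 - 0.976, -43.850 + 0.968] = [-44.826, -42.882]. RSS = √0.399593 = 0.632.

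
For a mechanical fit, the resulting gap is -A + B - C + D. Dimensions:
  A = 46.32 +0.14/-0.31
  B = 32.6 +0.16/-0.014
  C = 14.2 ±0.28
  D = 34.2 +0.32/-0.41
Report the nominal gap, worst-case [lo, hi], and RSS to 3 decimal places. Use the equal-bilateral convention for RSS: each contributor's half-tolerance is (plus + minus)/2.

nominal=6.280 wc=[5.436,7.350] rss=0.519

Stack each dimension's contribution:
  -A: nom -46.320 → Σnom=-46.320; wc +0.310/-0.140 → slack +0.310/-0.140; half-tol=0.225, Σhalf²=0.050625
  +B: nom +32.600 → Σnom=-13.720; wc +0.160/-0.014 → slack +0.470/-0.154; half-tol=0.087, Σhalf²=0.058194
  -C: nom -14.200 → Σnom=-27.920; wc +0.280/-0.280 → slack +0.750/-0.434; half-tol=0.280, Σhalf²=0.136594
  +D: nom +34.200 → Σnom=6.280; wc +0.320/-0.410 → slack +1.070/-0.844; half-tol=0.365, Σhalf²=0.269819
Nominal = 6.280. Worst-case = [6.280 - 0.844, 6.280 + 1.070] = [5.436, 7.350]. RSS = √0.269819 = 0.519.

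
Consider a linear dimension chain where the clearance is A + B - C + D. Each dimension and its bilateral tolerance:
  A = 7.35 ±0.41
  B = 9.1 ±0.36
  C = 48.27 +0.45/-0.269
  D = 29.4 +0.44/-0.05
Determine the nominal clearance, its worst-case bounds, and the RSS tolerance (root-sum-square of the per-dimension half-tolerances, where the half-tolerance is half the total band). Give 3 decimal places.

Stack each dimension's contribution:
  +A: nom +7.350 → Σnom=7.350; wc +0.410/-0.410 → slack +0.410/-0.410; half-tol=0.410, Σhalf²=0.168100
  +B: nom +9.100 → Σnom=16.450; wc +0.360/-0.360 → slack +0.770/-0.770; half-tol=0.360, Σhalf²=0.297700
  -C: nom -48.270 → Σnom=-31.820; wc +0.269/-0.450 → slack +1.039/-1.220; half-tol=0.360, Σhalf²=0.426940
  +D: nom +29.400 → Σnom=-2.420; wc +0.440/-0.050 → slack +1.479/-1.270; half-tol=0.245, Σhalf²=0.486965
Nominal = -2.420. Worst-case = [-2.420 - 1.270, -2.420 + 1.479] = [-3.690, -0.941]. RSS = √0.486965 = 0.698.

nominal=-2.420 wc=[-3.690,-0.941] rss=0.698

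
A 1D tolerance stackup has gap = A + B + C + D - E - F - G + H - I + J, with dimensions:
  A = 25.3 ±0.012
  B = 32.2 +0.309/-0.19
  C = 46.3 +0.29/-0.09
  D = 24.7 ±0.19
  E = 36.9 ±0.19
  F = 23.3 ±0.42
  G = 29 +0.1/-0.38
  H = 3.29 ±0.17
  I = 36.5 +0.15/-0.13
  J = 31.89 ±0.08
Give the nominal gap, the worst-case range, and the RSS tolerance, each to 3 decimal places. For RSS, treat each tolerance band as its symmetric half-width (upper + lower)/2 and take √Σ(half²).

Stack each dimension's contribution:
  +A: nom +25.300 → Σnom=25.300; wc +0.012/-0.012 → slack +0.012/-0.012; half-tol=0.012, Σhalf²=0.000144
  +B: nom +32.200 → Σnom=57.500; wc +0.309/-0.190 → slack +0.321/-0.202; half-tol=0.249, Σhalf²=0.062394
  +C: nom +46.300 → Σnom=103.800; wc +0.290/-0.090 → slack +0.611/-0.292; half-tol=0.190, Σhalf²=0.098494
  +D: nom +24.700 → Σnom=128.500; wc +0.190/-0.190 → slack +0.801/-0.482; half-tol=0.190, Σhalf²=0.134594
  -E: nom -36.900 → Σnom=91.600; wc +0.190/-0.190 → slack +0.991/-0.672; half-tol=0.190, Σhalf²=0.170694
  -F: nom -23.300 → Σnom=68.300; wc +0.420/-0.420 → slack +1.411/-1.092; half-tol=0.420, Σhalf²=0.347094
  -G: nom -29.000 → Σnom=39.300; wc +0.380/-0.100 → slack +1.791/-1.192; half-tol=0.240, Σhalf²=0.404694
  +H: nom +3.290 → Σnom=42.590; wc +0.170/-0.170 → slack +1.961/-1.362; half-tol=0.170, Σhalf²=0.433594
  -I: nom -36.500 → Σnom=6.090; wc +0.130/-0.150 → slack +2.091/-1.512; half-tol=0.140, Σhalf²=0.453194
  +J: nom +31.890 → Σnom=37.980; wc +0.080/-0.080 → slack +2.171/-1.592; half-tol=0.080, Σhalf²=0.459594
Nominal = 37.980. Worst-case = [37.980 - 1.592, 37.980 + 2.171] = [36.388, 40.151]. RSS = √0.459594 = 0.678.

nominal=37.980 wc=[36.388,40.151] rss=0.678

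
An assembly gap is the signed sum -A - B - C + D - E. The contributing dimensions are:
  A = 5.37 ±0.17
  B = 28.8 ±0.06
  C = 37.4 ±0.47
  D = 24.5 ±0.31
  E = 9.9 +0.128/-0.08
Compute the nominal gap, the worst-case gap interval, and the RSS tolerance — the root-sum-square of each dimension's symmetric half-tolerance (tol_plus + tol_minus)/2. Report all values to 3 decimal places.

Stack each dimension's contribution:
  -A: nom -5.370 → Σnom=-5.370; wc +0.170/-0.170 → slack +0.170/-0.170; half-tol=0.170, Σhalf²=0.028900
  -B: nom -28.800 → Σnom=-34.170; wc +0.060/-0.060 → slack +0.230/-0.230; half-tol=0.060, Σhalf²=0.032500
  -C: nom -37.400 → Σnom=-71.570; wc +0.470/-0.470 → slack +0.700/-0.700; half-tol=0.470, Σhalf²=0.253400
  +D: nom +24.500 → Σnom=-47.070; wc +0.310/-0.310 → slack +1.010/-1.010; half-tol=0.310, Σhalf²=0.349500
  -E: nom -9.900 → Σnom=-56.970; wc +0.080/-0.128 → slack +1.090/-1.138; half-tol=0.104, Σhalf²=0.360316
Nominal = -56.970. Worst-case = [-56.970 - 1.138, -56.970 + 1.090] = [-58.108, -55.880]. RSS = √0.360316 = 0.600.

nominal=-56.970 wc=[-58.108,-55.880] rss=0.600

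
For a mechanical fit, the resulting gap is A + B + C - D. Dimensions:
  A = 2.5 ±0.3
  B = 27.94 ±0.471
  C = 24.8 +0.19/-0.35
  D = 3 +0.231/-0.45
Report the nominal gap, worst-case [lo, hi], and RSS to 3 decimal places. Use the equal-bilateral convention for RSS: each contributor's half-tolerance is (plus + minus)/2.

Stack each dimension's contribution:
  +A: nom +2.500 → Σnom=2.500; wc +0.300/-0.300 → slack +0.300/-0.300; half-tol=0.300, Σhalf²=0.090000
  +B: nom +27.940 → Σnom=30.440; wc +0.471/-0.471 → slack +0.771/-0.771; half-tol=0.471, Σhalf²=0.311841
  +C: nom +24.800 → Σnom=55.240; wc +0.190/-0.350 → slack +0.961/-1.121; half-tol=0.270, Σhalf²=0.384741
  -D: nom -3.000 → Σnom=52.240; wc +0.450/-0.231 → slack +1.411/-1.352; half-tol=0.341, Σhalf²=0.500681
Nominal = 52.240. Worst-case = [52.240 - 1.352, 52.240 + 1.411] = [50.888, 53.651]. RSS = √0.500681 = 0.708.

nominal=52.240 wc=[50.888,53.651] rss=0.708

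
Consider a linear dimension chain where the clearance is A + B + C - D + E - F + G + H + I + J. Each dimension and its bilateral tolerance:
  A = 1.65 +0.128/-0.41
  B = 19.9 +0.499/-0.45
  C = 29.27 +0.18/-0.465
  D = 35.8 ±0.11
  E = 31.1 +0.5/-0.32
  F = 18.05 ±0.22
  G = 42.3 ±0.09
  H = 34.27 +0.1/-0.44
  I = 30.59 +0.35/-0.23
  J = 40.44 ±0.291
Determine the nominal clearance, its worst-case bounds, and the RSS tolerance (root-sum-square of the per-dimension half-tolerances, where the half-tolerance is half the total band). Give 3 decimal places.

Stack each dimension's contribution:
  +A: nom +1.650 → Σnom=1.650; wc +0.128/-0.410 → slack +0.128/-0.410; half-tol=0.269, Σhalf²=0.072361
  +B: nom +19.900 → Σnom=21.550; wc +0.499/-0.450 → slack +0.627/-0.860; half-tol=0.475, Σhalf²=0.297511
  +C: nom +29.270 → Σnom=50.820; wc +0.180/-0.465 → slack +0.807/-1.325; half-tol=0.323, Σhalf²=0.401518
  -D: nom -35.800 → Σnom=15.020; wc +0.110/-0.110 → slack +0.917/-1.435; half-tol=0.110, Σhalf²=0.413618
  +E: nom +31.100 → Σnom=46.120; wc +0.500/-0.320 → slack +1.417/-1.755; half-tol=0.410, Σhalf²=0.581718
  -F: nom -18.050 → Σnom=28.070; wc +0.220/-0.220 → slack +1.637/-1.975; half-tol=0.220, Σhalf²=0.630118
  +G: nom +42.300 → Σnom=70.370; wc +0.090/-0.090 → slack +1.727/-2.065; half-tol=0.090, Σhalf²=0.638218
  +H: nom +34.270 → Σnom=104.640; wc +0.100/-0.440 → slack +1.827/-2.505; half-tol=0.270, Σhalf²=0.711118
  +I: nom +30.590 → Σnom=135.230; wc +0.350/-0.230 → slack +2.177/-2.735; half-tol=0.290, Σhalf²=0.795218
  +J: nom +40.440 → Σnom=175.670; wc +0.291/-0.291 → slack +2.468/-3.026; half-tol=0.291, Σhalf²=0.879899
Nominal = 175.670. Worst-case = [175.670 - 3.026, 175.670 + 2.468] = [172.644, 178.138]. RSS = √0.879899 = 0.938.

nominal=175.670 wc=[172.644,178.138] rss=0.938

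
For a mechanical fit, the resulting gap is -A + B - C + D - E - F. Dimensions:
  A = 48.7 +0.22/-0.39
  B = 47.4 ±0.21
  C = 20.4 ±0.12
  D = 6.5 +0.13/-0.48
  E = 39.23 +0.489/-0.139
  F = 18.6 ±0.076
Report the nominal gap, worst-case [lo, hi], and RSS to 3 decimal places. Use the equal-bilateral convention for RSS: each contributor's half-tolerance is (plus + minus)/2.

Stack each dimension's contribution:
  -A: nom -48.700 → Σnom=-48.700; wc +0.390/-0.220 → slack +0.390/-0.220; half-tol=0.305, Σhalf²=0.093025
  +B: nom +47.400 → Σnom=-1.300; wc +0.210/-0.210 → slack +0.600/-0.430; half-tol=0.210, Σhalf²=0.137125
  -C: nom -20.400 → Σnom=-21.700; wc +0.120/-0.120 → slack +0.720/-0.550; half-tol=0.120, Σhalf²=0.151525
  +D: nom +6.500 → Σnom=-15.200; wc +0.130/-0.480 → slack +0.850/-1.030; half-tol=0.305, Σhalf²=0.244550
  -E: nom -39.230 → Σnom=-54.430; wc +0.139/-0.489 → slack +0.989/-1.519; half-tol=0.314, Σhalf²=0.343146
  -F: nom -18.600 → Σnom=-73.030; wc +0.076/-0.076 → slack +1.065/-1.595; half-tol=0.076, Σhalf²=0.348922
Nominal = -73.030. Worst-case = [-73.030 - 1.595, -73.030 + 1.065] = [-74.625, -71.965]. RSS = √0.348922 = 0.591.

nominal=-73.030 wc=[-74.625,-71.965] rss=0.591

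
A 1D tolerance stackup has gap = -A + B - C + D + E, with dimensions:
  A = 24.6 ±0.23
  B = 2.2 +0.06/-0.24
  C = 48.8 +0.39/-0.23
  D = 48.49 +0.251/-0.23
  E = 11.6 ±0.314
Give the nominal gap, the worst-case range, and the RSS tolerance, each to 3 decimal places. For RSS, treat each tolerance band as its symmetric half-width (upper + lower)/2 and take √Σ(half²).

nominal=-11.110 wc=[-12.514,-10.025] rss=0.573

Stack each dimension's contribution:
  -A: nom -24.600 → Σnom=-24.600; wc +0.230/-0.230 → slack +0.230/-0.230; half-tol=0.230, Σhalf²=0.052900
  +B: nom +2.200 → Σnom=-22.400; wc +0.060/-0.240 → slack +0.290/-0.470; half-tol=0.150, Σhalf²=0.075400
  -C: nom -48.800 → Σnom=-71.200; wc +0.230/-0.390 → slack +0.520/-0.860; half-tol=0.310, Σhalf²=0.171500
  +D: nom +48.490 → Σnom=-22.710; wc +0.251/-0.230 → slack +0.771/-1.090; half-tol=0.240, Σhalf²=0.229340
  +E: nom +11.600 → Σnom=-11.110; wc +0.314/-0.314 → slack +1.085/-1.404; half-tol=0.314, Σhalf²=0.327936
Nominal = -11.110. Worst-case = [-11.110 - 1.404, -11.110 + 1.085] = [-12.514, -10.025]. RSS = √0.327936 = 0.573.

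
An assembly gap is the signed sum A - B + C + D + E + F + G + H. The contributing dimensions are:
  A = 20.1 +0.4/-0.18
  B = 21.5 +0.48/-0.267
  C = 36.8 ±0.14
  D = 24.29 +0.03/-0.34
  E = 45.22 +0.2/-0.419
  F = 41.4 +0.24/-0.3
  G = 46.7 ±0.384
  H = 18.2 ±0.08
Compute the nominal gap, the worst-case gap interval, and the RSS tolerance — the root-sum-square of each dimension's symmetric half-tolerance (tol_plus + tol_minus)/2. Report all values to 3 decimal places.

nominal=211.210 wc=[208.887,212.951] rss=0.775

Stack each dimension's contribution:
  +A: nom +20.100 → Σnom=20.100; wc +0.400/-0.180 → slack +0.400/-0.180; half-tol=0.290, Σhalf²=0.084100
  -B: nom -21.500 → Σnom=-1.400; wc +0.267/-0.480 → slack +0.667/-0.660; half-tol=0.373, Σhalf²=0.223602
  +C: nom +36.800 → Σnom=35.400; wc +0.140/-0.140 → slack +0.807/-0.800; half-tol=0.140, Σhalf²=0.243202
  +D: nom +24.290 → Σnom=59.690; wc +0.030/-0.340 → slack +0.837/-1.140; half-tol=0.185, Σhalf²=0.277427
  +E: nom +45.220 → Σnom=104.910; wc +0.200/-0.419 → slack +1.037/-1.559; half-tol=0.309, Σhalf²=0.373217
  +F: nom +41.400 → Σnom=146.310; wc +0.240/-0.300 → slack +1.277/-1.859; half-tol=0.270, Σhalf²=0.446118
  +G: nom +46.700 → Σnom=193.010; wc +0.384/-0.384 → slack +1.661/-2.243; half-tol=0.384, Σhalf²=0.593573
  +H: nom +18.200 → Σnom=211.210; wc +0.080/-0.080 → slack +1.741/-2.323; half-tol=0.080, Σhalf²=0.599973
Nominal = 211.210. Worst-case = [211.210 - 2.323, 211.210 + 1.741] = [208.887, 212.951]. RSS = √0.599973 = 0.775.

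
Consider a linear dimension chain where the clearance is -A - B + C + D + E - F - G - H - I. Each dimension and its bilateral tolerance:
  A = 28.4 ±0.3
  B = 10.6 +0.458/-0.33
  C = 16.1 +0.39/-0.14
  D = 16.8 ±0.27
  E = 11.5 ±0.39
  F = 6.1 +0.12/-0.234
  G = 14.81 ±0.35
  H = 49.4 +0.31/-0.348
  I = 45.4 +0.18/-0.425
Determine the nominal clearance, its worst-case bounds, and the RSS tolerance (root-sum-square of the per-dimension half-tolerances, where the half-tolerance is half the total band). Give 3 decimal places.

nominal=-110.310 wc=[-112.828,-107.273] rss=0.946

Stack each dimension's contribution:
  -A: nom -28.400 → Σnom=-28.400; wc +0.300/-0.300 → slack +0.300/-0.300; half-tol=0.300, Σhalf²=0.090000
  -B: nom -10.600 → Σnom=-39.000; wc +0.330/-0.458 → slack +0.630/-0.758; half-tol=0.394, Σhalf²=0.245236
  +C: nom +16.100 → Σnom=-22.900; wc +0.390/-0.140 → slack +1.020/-0.898; half-tol=0.265, Σhalf²=0.315461
  +D: nom +16.800 → Σnom=-6.100; wc +0.270/-0.270 → slack +1.290/-1.168; half-tol=0.270, Σhalf²=0.388361
  +E: nom +11.500 → Σnom=5.400; wc +0.390/-0.390 → slack +1.680/-1.558; half-tol=0.390, Σhalf²=0.540461
  -F: nom -6.100 → Σnom=-0.700; wc +0.234/-0.120 → slack +1.914/-1.678; half-tol=0.177, Σhalf²=0.571790
  -G: nom -14.810 → Σnom=-15.510; wc +0.350/-0.350 → slack +2.264/-2.028; half-tol=0.350, Σhalf²=0.694290
  -H: nom -49.400 → Σnom=-64.910; wc +0.348/-0.310 → slack +2.612/-2.338; half-tol=0.329, Σhalf²=0.802531
  -I: nom -45.400 → Σnom=-110.310; wc +0.425/-0.180 → slack +3.037/-2.518; half-tol=0.302, Σhalf²=0.894037
Nominal = -110.310. Worst-case = [-110.310 - 2.518, -110.310 + 3.037] = [-112.828, -107.273]. RSS = √0.894037 = 0.946.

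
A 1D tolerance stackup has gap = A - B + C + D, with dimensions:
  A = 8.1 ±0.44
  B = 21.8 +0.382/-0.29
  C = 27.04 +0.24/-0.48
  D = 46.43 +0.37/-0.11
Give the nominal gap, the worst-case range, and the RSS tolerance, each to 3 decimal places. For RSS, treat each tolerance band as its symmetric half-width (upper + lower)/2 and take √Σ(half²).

Stack each dimension's contribution:
  +A: nom +8.100 → Σnom=8.100; wc +0.440/-0.440 → slack +0.440/-0.440; half-tol=0.440, Σhalf²=0.193600
  -B: nom -21.800 → Σnom=-13.700; wc +0.290/-0.382 → slack +0.730/-0.822; half-tol=0.336, Σhalf²=0.306496
  +C: nom +27.040 → Σnom=13.340; wc +0.240/-0.480 → slack +0.970/-1.302; half-tol=0.360, Σhalf²=0.436096
  +D: nom +46.430 → Σnom=59.770; wc +0.370/-0.110 → slack +1.340/-1.412; half-tol=0.240, Σhalf²=0.493696
Nominal = 59.770. Worst-case = [59.770 - 1.412, 59.770 + 1.340] = [58.358, 61.110]. RSS = √0.493696 = 0.703.

nominal=59.770 wc=[58.358,61.110] rss=0.703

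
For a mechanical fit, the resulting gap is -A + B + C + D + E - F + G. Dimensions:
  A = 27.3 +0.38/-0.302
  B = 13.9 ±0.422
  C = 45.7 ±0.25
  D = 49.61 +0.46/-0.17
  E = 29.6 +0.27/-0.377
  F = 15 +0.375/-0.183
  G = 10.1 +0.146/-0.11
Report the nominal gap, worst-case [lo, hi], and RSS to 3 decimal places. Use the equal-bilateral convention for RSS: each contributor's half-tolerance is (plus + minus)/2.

Stack each dimension's contribution:
  -A: nom -27.300 → Σnom=-27.300; wc +0.302/-0.380 → slack +0.302/-0.380; half-tol=0.341, Σhalf²=0.116281
  +B: nom +13.900 → Σnom=-13.400; wc +0.422/-0.422 → slack +0.724/-0.802; half-tol=0.422, Σhalf²=0.294365
  +C: nom +45.700 → Σnom=32.300; wc +0.250/-0.250 → slack +0.974/-1.052; half-tol=0.250, Σhalf²=0.356865
  +D: nom +49.610 → Σnom=81.910; wc +0.460/-0.170 → slack +1.434/-1.222; half-tol=0.315, Σhalf²=0.456090
  +E: nom +29.600 → Σnom=111.510; wc +0.270/-0.377 → slack +1.704/-1.599; half-tol=0.324, Σhalf²=0.560742
  -F: nom -15.000 → Σnom=96.510; wc +0.183/-0.375 → slack +1.887/-1.974; half-tol=0.279, Σhalf²=0.638583
  +G: nom +10.100 → Σnom=106.610; wc +0.146/-0.110 → slack +2.033/-2.084; half-tol=0.128, Σhalf²=0.654967
Nominal = 106.610. Worst-case = [106.610 - 2.084, 106.610 + 2.033] = [104.526, 108.643]. RSS = √0.654967 = 0.809.

nominal=106.610 wc=[104.526,108.643] rss=0.809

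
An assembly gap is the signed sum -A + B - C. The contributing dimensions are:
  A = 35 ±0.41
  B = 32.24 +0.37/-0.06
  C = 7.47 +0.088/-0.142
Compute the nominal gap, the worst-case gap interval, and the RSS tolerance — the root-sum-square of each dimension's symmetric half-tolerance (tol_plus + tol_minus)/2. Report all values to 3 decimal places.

Stack each dimension's contribution:
  -A: nom -35.000 → Σnom=-35.000; wc +0.410/-0.410 → slack +0.410/-0.410; half-tol=0.410, Σhalf²=0.168100
  +B: nom +32.240 → Σnom=-2.760; wc +0.370/-0.060 → slack +0.780/-0.470; half-tol=0.215, Σhalf²=0.214325
  -C: nom -7.470 → Σnom=-10.230; wc +0.142/-0.088 → slack +0.922/-0.558; half-tol=0.115, Σhalf²=0.227550
Nominal = -10.230. Worst-case = [-10.230 - 0.558, -10.230 + 0.922] = [-10.788, -9.308]. RSS = √0.227550 = 0.477.

nominal=-10.230 wc=[-10.788,-9.308] rss=0.477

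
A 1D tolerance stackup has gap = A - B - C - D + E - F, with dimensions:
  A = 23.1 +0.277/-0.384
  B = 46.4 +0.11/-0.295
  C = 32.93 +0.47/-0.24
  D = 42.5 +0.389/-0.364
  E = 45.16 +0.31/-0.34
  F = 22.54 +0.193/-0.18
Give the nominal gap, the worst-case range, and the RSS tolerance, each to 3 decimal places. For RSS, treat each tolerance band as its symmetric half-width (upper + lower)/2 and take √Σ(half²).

Stack each dimension's contribution:
  +A: nom +23.100 → Σnom=23.100; wc +0.277/-0.384 → slack +0.277/-0.384; half-tol=0.331, Σhalf²=0.109230
  -B: nom -46.400 → Σnom=-23.300; wc +0.295/-0.110 → slack +0.572/-0.494; half-tol=0.202, Σhalf²=0.150236
  -C: nom -32.930 → Σnom=-56.230; wc +0.240/-0.470 → slack +0.812/-0.964; half-tol=0.355, Σhalf²=0.276261
  -D: nom -42.500 → Σnom=-98.730; wc +0.364/-0.389 → slack +1.176/-1.353; half-tol=0.377, Σhalf²=0.418014
  +E: nom +45.160 → Σnom=-53.570; wc +0.310/-0.340 → slack +1.486/-1.693; half-tol=0.325, Σhalf²=0.523639
  -F: nom -22.540 → Σnom=-76.110; wc +0.180/-0.193 → slack +1.666/-1.886; half-tol=0.186, Σhalf²=0.558421
Nominal = -76.110. Worst-case = [-76.110 - 1.886, -76.110 + 1.666] = [-77.996, -74.444]. RSS = √0.558421 = 0.747.

nominal=-76.110 wc=[-77.996,-74.444] rss=0.747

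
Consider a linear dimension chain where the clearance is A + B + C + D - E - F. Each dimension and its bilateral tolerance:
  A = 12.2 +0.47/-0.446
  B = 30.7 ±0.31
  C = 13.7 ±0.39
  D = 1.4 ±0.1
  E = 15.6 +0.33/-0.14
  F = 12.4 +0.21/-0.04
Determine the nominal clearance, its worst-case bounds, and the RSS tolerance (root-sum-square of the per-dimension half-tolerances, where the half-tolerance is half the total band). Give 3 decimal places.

nominal=30.000 wc=[28.214,31.450] rss=0.734

Stack each dimension's contribution:
  +A: nom +12.200 → Σnom=12.200; wc +0.470/-0.446 → slack +0.470/-0.446; half-tol=0.458, Σhalf²=0.209764
  +B: nom +30.700 → Σnom=42.900; wc +0.310/-0.310 → slack +0.780/-0.756; half-tol=0.310, Σhalf²=0.305864
  +C: nom +13.700 → Σnom=56.600; wc +0.390/-0.390 → slack +1.170/-1.146; half-tol=0.390, Σhalf²=0.457964
  +D: nom +1.400 → Σnom=58.000; wc +0.100/-0.100 → slack +1.270/-1.246; half-tol=0.100, Σhalf²=0.467964
  -E: nom -15.600 → Σnom=42.400; wc +0.140/-0.330 → slack +1.410/-1.576; half-tol=0.235, Σhalf²=0.523189
  -F: nom -12.400 → Σnom=30.000; wc +0.040/-0.210 → slack +1.450/-1.786; half-tol=0.125, Σhalf²=0.538814
Nominal = 30.000. Worst-case = [30.000 - 1.786, 30.000 + 1.450] = [28.214, 31.450]. RSS = √0.538814 = 0.734.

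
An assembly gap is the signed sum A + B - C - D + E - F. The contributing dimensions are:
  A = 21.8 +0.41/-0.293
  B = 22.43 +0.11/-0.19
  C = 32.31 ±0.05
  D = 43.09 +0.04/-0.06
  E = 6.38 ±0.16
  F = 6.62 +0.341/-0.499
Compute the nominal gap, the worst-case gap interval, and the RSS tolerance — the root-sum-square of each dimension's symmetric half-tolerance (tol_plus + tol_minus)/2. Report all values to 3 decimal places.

nominal=-31.410 wc=[-32.484,-30.121] rss=0.594

Stack each dimension's contribution:
  +A: nom +21.800 → Σnom=21.800; wc +0.410/-0.293 → slack +0.410/-0.293; half-tol=0.351, Σhalf²=0.123552
  +B: nom +22.430 → Σnom=44.230; wc +0.110/-0.190 → slack +0.520/-0.483; half-tol=0.150, Σhalf²=0.146052
  -C: nom -32.310 → Σnom=11.920; wc +0.050/-0.050 → slack +0.570/-0.533; half-tol=0.050, Σhalf²=0.148552
  -D: nom -43.090 → Σnom=-31.170; wc +0.060/-0.040 → slack +0.630/-0.573; half-tol=0.050, Σhalf²=0.151052
  +E: nom +6.380 → Σnom=-24.790; wc +0.160/-0.160 → slack +0.790/-0.733; half-tol=0.160, Σhalf²=0.176652
  -F: nom -6.620 → Σnom=-31.410; wc +0.499/-0.341 → slack +1.289/-1.074; half-tol=0.420, Σhalf²=0.353052
Nominal = -31.410. Worst-case = [-31.410 - 1.074, -31.410 + 1.289] = [-32.484, -30.121]. RSS = √0.353052 = 0.594.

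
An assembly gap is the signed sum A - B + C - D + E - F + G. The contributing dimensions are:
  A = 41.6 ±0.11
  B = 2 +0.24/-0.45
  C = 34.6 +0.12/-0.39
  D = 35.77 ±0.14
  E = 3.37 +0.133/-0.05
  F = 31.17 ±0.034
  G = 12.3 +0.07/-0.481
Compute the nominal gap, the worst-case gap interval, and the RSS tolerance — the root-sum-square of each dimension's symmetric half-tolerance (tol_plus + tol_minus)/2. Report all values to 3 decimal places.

Stack each dimension's contribution:
  +A: nom +41.600 → Σnom=41.600; wc +0.110/-0.110 → slack +0.110/-0.110; half-tol=0.110, Σhalf²=0.012100
  -B: nom -2.000 → Σnom=39.600; wc +0.450/-0.240 → slack +0.560/-0.350; half-tol=0.345, Σhalf²=0.131125
  +C: nom +34.600 → Σnom=74.200; wc +0.120/-0.390 → slack +0.680/-0.740; half-tol=0.255, Σhalf²=0.196150
  -D: nom -35.770 → Σnom=38.430; wc +0.140/-0.140 → slack +0.820/-0.880; half-tol=0.140, Σhalf²=0.215750
  +E: nom +3.370 → Σnom=41.800; wc +0.133/-0.050 → slack +0.953/-0.930; half-tol=0.091, Σhalf²=0.224122
  -F: nom -31.170 → Σnom=10.630; wc +0.034/-0.034 → slack +0.987/-0.964; half-tol=0.034, Σhalf²=0.225278
  +G: nom +12.300 → Σnom=22.930; wc +0.070/-0.481 → slack +1.057/-1.445; half-tol=0.275, Σhalf²=0.301178
Nominal = 22.930. Worst-case = [22.930 - 1.445, 22.930 + 1.057] = [21.485, 23.987]. RSS = √0.301178 = 0.549.

nominal=22.930 wc=[21.485,23.987] rss=0.549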